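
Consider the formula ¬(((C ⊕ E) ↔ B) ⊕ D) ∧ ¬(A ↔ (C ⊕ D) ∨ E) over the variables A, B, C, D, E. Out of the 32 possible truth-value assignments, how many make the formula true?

8

A | B | C | D | E || φ
0 | 0 | 0 | 0 | 0 || 0
0 | 0 | 0 | 0 | 1 || 1
0 | 0 | 0 | 1 | 0 || 1
0 | 0 | 0 | 1 | 1 || 0
0 | 0 | 1 | 0 | 0 || 1
0 | 0 | 1 | 0 | 1 || 0
0 | 0 | 1 | 1 | 0 || 0
0 | 0 | 1 | 1 | 1 || 1
0 | 1 | 0 | 0 | 0 || 0
0 | 1 | 0 | 0 | 1 || 0
0 | 1 | 0 | 1 | 0 || 0
0 | 1 | 0 | 1 | 1 || 1
0 | 1 | 1 | 0 | 0 || 0
0 | 1 | 1 | 0 | 1 || 1
0 | 1 | 1 | 1 | 0 || 0
0 | 1 | 1 | 1 | 1 || 0
1 | 0 | 0 | 0 | 0 || 0
1 | 0 | 0 | 0 | 1 || 0
1 | 0 | 0 | 1 | 0 || 0
1 | 0 | 0 | 1 | 1 || 0
1 | 0 | 1 | 0 | 0 || 0
1 | 0 | 1 | 0 | 1 || 0
1 | 0 | 1 | 1 | 0 || 0
1 | 0 | 1 | 1 | 1 || 0
1 | 1 | 0 | 0 | 0 || 1
1 | 1 | 0 | 0 | 1 || 0
1 | 1 | 0 | 1 | 0 || 0
1 | 1 | 0 | 1 | 1 || 0
1 | 1 | 1 | 0 | 0 || 0
1 | 1 | 1 | 0 | 1 || 0
1 | 1 | 1 | 1 | 0 || 1
1 | 1 | 1 | 1 | 1 || 0
The formula is true on 8 of the 32 rows.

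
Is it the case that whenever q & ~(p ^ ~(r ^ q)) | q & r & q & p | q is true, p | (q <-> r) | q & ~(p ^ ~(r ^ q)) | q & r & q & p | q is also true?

yes

p | q | r | φ | ψ
- | - | - | - | -
T | T | T | T | T
T | T | F | T | T
T | F | T | F | T
T | F | F | F | T
F | T | T | T | T
F | T | F | T | T
F | F | T | F | F
F | F | F | F | T
In every row where φ is true, ψ is also true, so φ ⊨ ψ.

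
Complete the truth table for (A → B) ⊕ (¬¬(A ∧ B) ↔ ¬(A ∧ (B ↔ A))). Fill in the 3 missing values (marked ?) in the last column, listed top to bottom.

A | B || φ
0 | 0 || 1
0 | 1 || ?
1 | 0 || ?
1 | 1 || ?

Row A=0, B=1: (A → B) = 1, (¬¬(A ∧ B) ↔ ¬(A ∧ (B ↔ A))) = 0, so the formula = 1.
Row A=1, B=0: (A → B) = 0, (¬¬(A ∧ B) ↔ ¬(A ∧ (B ↔ A))) = 0, so the formula = 0.
Row A=1, B=1: (A → B) = 1, (¬¬(A ∧ B) ↔ ¬(A ∧ (B ↔ A))) = 0, so the formula = 1.

1, 0, 1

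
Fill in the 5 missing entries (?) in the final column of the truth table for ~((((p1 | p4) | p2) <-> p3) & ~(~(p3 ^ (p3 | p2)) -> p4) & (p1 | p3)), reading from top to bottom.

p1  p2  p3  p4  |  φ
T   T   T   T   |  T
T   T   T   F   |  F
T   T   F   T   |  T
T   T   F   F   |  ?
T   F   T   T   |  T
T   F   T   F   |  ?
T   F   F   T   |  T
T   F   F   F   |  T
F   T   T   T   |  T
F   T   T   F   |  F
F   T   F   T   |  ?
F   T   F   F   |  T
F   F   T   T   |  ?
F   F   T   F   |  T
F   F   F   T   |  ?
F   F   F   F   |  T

Row p1=T, p2=T, p3=F, p4=F: (((p1 | p4) | p2) <-> p3) = F, ~(~(p3 ^ (p3 | p2)) -> p4) = F, (p1 | p3) = T, ((((p1 | p4) | p2) <-> p3) & ~(~(p3 ^ (p3 | p2)) -> p4) & (p1 | p3)) = F, so the formula = T.
Row p1=T, p2=F, p3=T, p4=F: (((p1 | p4) | p2) <-> p3) = T, ~(~(p3 ^ (p3 | p2)) -> p4) = T, (p1 | p3) = T, ((((p1 | p4) | p2) <-> p3) & ~(~(p3 ^ (p3 | p2)) -> p4) & (p1 | p3)) = T, so the formula = F.
Row p1=F, p2=T, p3=F, p4=T: (((p1 | p4) | p2) <-> p3) = F, ~(~(p3 ^ (p3 | p2)) -> p4) = F, (p1 | p3) = F, ((((p1 | p4) | p2) <-> p3) & ~(~(p3 ^ (p3 | p2)) -> p4) & (p1 | p3)) = F, so the formula = T.
Row p1=F, p2=F, p3=T, p4=T: (((p1 | p4) | p2) <-> p3) = T, ~(~(p3 ^ (p3 | p2)) -> p4) = F, (p1 | p3) = T, ((((p1 | p4) | p2) <-> p3) & ~(~(p3 ^ (p3 | p2)) -> p4) & (p1 | p3)) = F, so the formula = T.
Row p1=F, p2=F, p3=F, p4=T: (((p1 | p4) | p2) <-> p3) = F, ~(~(p3 ^ (p3 | p2)) -> p4) = F, (p1 | p3) = F, ((((p1 | p4) | p2) <-> p3) & ~(~(p3 ^ (p3 | p2)) -> p4) & (p1 | p3)) = F, so the formula = T.

T, F, T, T, T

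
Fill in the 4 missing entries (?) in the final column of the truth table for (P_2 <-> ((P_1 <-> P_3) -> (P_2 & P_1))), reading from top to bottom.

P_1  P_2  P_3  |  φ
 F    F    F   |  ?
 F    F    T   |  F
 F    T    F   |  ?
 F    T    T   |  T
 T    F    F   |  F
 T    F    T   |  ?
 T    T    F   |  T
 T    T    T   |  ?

Row P_1=F, P_2=F, P_3=F: ((P_1 <-> P_3) -> (P_2 & P_1)) = F, so the formula = T.
Row P_1=F, P_2=T, P_3=F: ((P_1 <-> P_3) -> (P_2 & P_1)) = F, so the formula = F.
Row P_1=T, P_2=F, P_3=T: ((P_1 <-> P_3) -> (P_2 & P_1)) = F, so the formula = T.
Row P_1=T, P_2=T, P_3=T: ((P_1 <-> P_3) -> (P_2 & P_1)) = T, so the formula = T.

T, F, T, T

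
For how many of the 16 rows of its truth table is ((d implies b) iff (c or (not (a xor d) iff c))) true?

a | b | c | d || φ
F | F | F | F || F
F | F | F | T || F
F | F | T | F || T
F | F | T | T || F
F | T | F | F || F
F | T | F | T || T
F | T | T | F || T
F | T | T | T || T
T | F | F | F || T
T | F | F | T || T
T | F | T | F || T
T | F | T | T || F
T | T | F | F || T
T | T | F | T || F
T | T | T | F || T
T | T | T | T || T
The formula is true on 10 of the 16 rows.

10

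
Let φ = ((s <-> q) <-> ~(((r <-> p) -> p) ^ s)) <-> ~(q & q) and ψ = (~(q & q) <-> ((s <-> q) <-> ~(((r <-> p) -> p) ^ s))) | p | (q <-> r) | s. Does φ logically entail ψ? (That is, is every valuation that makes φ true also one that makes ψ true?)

yes

p | q | r | s | φ | ψ
- | - | - | - | - | -
T | T | T | T | F | T
T | T | T | F | F | T
T | T | F | T | F | T
T | T | F | F | F | T
T | F | T | T | F | T
T | F | T | F | F | T
T | F | F | T | F | T
T | F | F | F | F | T
F | T | T | T | F | T
F | T | T | F | F | T
F | T | F | T | T | T
F | T | F | F | T | T
F | F | T | T | F | T
F | F | T | F | F | F
F | F | F | T | T | T
F | F | F | F | T | T
In every row where φ is true, ψ is also true, so φ ⊨ ψ.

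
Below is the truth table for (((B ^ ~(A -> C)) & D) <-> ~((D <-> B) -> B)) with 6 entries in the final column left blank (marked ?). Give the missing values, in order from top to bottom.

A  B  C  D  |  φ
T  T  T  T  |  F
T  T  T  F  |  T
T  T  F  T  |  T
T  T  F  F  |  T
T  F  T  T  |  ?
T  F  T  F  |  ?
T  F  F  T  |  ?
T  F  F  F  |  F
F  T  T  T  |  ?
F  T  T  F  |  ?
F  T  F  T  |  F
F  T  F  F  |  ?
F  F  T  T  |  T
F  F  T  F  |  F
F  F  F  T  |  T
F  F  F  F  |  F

Row A=T, B=F, C=T, D=T: ((B ^ ~(A -> C)) & D) = F, ~((D <-> B) -> B) = F, so the formula = T.
Row A=T, B=F, C=T, D=F: ((B ^ ~(A -> C)) & D) = F, ~((D <-> B) -> B) = T, so the formula = F.
Row A=T, B=F, C=F, D=T: ((B ^ ~(A -> C)) & D) = T, ~((D <-> B) -> B) = F, so the formula = F.
Row A=F, B=T, C=T, D=T: ((B ^ ~(A -> C)) & D) = T, ~((D <-> B) -> B) = F, so the formula = F.
Row A=F, B=T, C=T, D=F: ((B ^ ~(A -> C)) & D) = F, ~((D <-> B) -> B) = F, so the formula = T.
Row A=F, B=T, C=F, D=F: ((B ^ ~(A -> C)) & D) = F, ~((D <-> B) -> B) = F, so the formula = T.

T, F, F, F, T, T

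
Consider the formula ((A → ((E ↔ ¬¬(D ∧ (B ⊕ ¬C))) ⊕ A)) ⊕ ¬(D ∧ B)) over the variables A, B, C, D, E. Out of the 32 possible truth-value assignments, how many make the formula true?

  A      B      C      D      E    |    φ  
 True   True   True   True   True  |  False
 True   True   True   True  False  |   True
 True   True   True  False   True  |  False
 True   True   True  False  False  |   True
 True   True  False   True   True  |   True
 True   True  False   True  False  |  False
 True   True  False  False   True  |  False
 True   True  False  False  False  |   True
 True  False   True   True   True  |  False
 True  False   True   True  False  |   True
 True  False   True  False   True  |  False
 True  False   True  False  False  |   True
 True  False  False   True   True  |   True
 True  False  False   True  False  |  False
 True  False  False  False   True  |  False
 True  False  False  False  False  |   True
False   True   True   True   True  |   True
False   True   True   True  False  |   True
False   True   True  False   True  |  False
False   True   True  False  False  |  False
False   True  False   True   True  |   True
False   True  False   True  False  |   True
False   True  False  False   True  |  False
False   True  False  False  False  |  False
False  False   True   True   True  |  False
False  False   True   True  False  |  False
False  False   True  False   True  |  False
False  False   True  False  False  |  False
False  False  False   True   True  |  False
False  False  False   True  False  |  False
False  False  False  False   True  |  False
False  False  False  False  False  |  False
The formula is true on 12 of the 32 rows.

12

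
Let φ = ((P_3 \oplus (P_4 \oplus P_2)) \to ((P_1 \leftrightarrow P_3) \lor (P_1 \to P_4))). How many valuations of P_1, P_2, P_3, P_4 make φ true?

15

P_1  P_2  P_3  P_4  |  (P_4 \oplus P_2)  (P_1 \leftrightarrow P_3)  (P_1 \to P_4)  φ
 1    1    1    1   |         0                      1                    1        1
 1    1    1    0   |         1                      1                    0        1
 1    1    0    1   |         0                      0                    1        1
 1    1    0    0   |         1                      0                    0        0
 1    0    1    1   |         1                      1                    1        1
 1    0    1    0   |         0                      1                    0        1
 1    0    0    1   |         1                      0                    1        1
 1    0    0    0   |         0                      0                    0        1
 0    1    1    1   |         0                      0                    1        1
 0    1    1    0   |         1                      0                    1        1
 0    1    0    1   |         0                      1                    1        1
 0    1    0    0   |         1                      1                    1        1
 0    0    1    1   |         1                      0                    1        1
 0    0    1    0   |         0                      0                    1        1
 0    0    0    1   |         1                      1                    1        1
 0    0    0    0   |         0                      1                    1        1
The formula is true on 15 of the 16 rows.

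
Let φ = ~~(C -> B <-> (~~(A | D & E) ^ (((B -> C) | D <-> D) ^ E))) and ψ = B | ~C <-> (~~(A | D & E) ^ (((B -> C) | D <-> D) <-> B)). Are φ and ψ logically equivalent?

not equivalent

A | B | C | D | E || φ | ψ
T | T | T | T | T || T | F
T | T | T | T | F || F | F
T | T | T | F | T || F | T
T | T | T | F | F || T | T
T | T | F | T | T || T | F
T | T | F | T | F || F | F
T | T | F | F | T || T | F
T | T | F | F | F || F | F
T | F | T | T | T || F | F
T | F | T | T | F || T | F
T | F | T | F | T || T | T
T | F | T | F | F || F | T
T | F | F | T | T || T | T
T | F | F | T | F || F | T
T | F | F | F | T || F | F
T | F | F | F | F || T | F
F | T | T | T | T || T | F
F | T | T | T | F || T | T
F | T | T | F | T || T | F
F | T | T | F | F || F | F
F | T | F | T | T || T | F
F | T | F | T | F || T | T
F | T | F | F | T || F | T
F | T | F | F | F || T | T
F | F | T | T | T || F | F
F | F | T | T | F || F | T
F | F | T | F | T || F | F
F | F | T | F | F || T | F
F | F | F | T | T || T | T
F | F | F | T | F || T | F
F | F | F | F | T || T | T
F | F | F | F | F || F | T
The columns differ at A=T, B=T, C=T, D=T, E=T (φ=T, ψ=F), so they are not equivalent.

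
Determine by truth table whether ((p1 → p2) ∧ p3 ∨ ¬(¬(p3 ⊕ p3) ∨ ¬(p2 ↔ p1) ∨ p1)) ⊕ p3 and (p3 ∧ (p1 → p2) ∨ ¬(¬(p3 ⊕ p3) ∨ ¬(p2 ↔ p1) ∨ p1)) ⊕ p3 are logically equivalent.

p1 | p2 | p3 || φ | ψ
T  | T  | T  || F | F
T  | T  | F  || F | F
T  | F  | T  || T | T
T  | F  | F  || F | F
F  | T  | T  || F | F
F  | T  | F  || F | F
F  | F  | T  || F | F
F  | F  | F  || F | F
The columns for φ and ψ agree on every row, so they are logically equivalent.

equivalent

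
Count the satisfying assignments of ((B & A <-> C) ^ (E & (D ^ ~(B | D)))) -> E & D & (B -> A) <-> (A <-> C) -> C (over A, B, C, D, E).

21

A | B | C | D | E || φ
F | F | F | F | F || T
F | F | F | F | T || F
F | F | F | T | F || T
F | F | F | T | T || F
F | F | T | F | F || T
F | F | T | F | T || F
F | F | T | T | F || T
F | F | T | T | T || T
F | T | F | F | F || T
F | T | F | F | T || T
F | T | F | T | F || T
F | T | F | T | T || F
F | T | T | F | F || T
F | T | T | F | T || T
F | T | T | T | F || T
F | T | T | T | T || F
T | F | F | F | F || F
T | F | F | F | T || T
T | F | F | T | F || F
T | F | F | T | T || T
T | F | T | F | F || T
T | F | T | F | T || F
T | F | T | T | F || T
T | F | T | T | T || T
T | T | F | F | F || T
T | T | F | F | T || T
T | T | F | T | F || T
T | T | F | T | T || T
T | T | T | F | F || F
T | T | T | F | T || F
T | T | T | T | F || F
T | T | T | T | T || T
The formula is true on 21 of the 32 rows.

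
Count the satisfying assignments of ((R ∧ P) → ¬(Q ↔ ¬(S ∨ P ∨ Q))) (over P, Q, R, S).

14

P | Q | R | S | (R ∧ P) | (S ∨ P ∨ Q) | ¬(S ∨ P ∨ Q) | (Q ↔ ¬(S ∨ P ∨ Q)) | ¬(Q ↔ ¬(S ∨ P ∨ Q)) | φ
- | - | - | - | ------- | ----------- | ------------ | ------------------ | ------------------- | -
T | T | T | T |    T    |      T      |      F       |         F          |          T          | T
T | T | T | F |    T    |      T      |      F       |         F          |          T          | T
T | T | F | T |    F    |      T      |      F       |         F          |          T          | T
T | T | F | F |    F    |      T      |      F       |         F          |          T          | T
T | F | T | T |    T    |      T      |      F       |         T          |          F          | F
T | F | T | F |    T    |      T      |      F       |         T          |          F          | F
T | F | F | T |    F    |      T      |      F       |         T          |          F          | T
T | F | F | F |    F    |      T      |      F       |         T          |          F          | T
F | T | T | T |    F    |      T      |      F       |         F          |          T          | T
F | T | T | F |    F    |      T      |      F       |         F          |          T          | T
F | T | F | T |    F    |      T      |      F       |         F          |          T          | T
F | T | F | F |    F    |      T      |      F       |         F          |          T          | T
F | F | T | T |    F    |      T      |      F       |         T          |          F          | T
F | F | T | F |    F    |      F      |      T       |         F          |          T          | T
F | F | F | T |    F    |      T      |      F       |         T          |          F          | T
F | F | F | F |    F    |      F      |      T       |         F          |          T          | T
The formula is true on 14 of the 16 rows.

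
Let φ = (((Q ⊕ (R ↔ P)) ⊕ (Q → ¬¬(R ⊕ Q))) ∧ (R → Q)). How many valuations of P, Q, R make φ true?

3

P | Q | R | φ
- | - | - | -
0 | 0 | 0 | 0
0 | 0 | 1 | 0
0 | 1 | 0 | 1
0 | 1 | 1 | 1
1 | 0 | 0 | 1
1 | 0 | 1 | 0
1 | 1 | 0 | 0
1 | 1 | 1 | 0
The formula is true on 3 of the 8 rows.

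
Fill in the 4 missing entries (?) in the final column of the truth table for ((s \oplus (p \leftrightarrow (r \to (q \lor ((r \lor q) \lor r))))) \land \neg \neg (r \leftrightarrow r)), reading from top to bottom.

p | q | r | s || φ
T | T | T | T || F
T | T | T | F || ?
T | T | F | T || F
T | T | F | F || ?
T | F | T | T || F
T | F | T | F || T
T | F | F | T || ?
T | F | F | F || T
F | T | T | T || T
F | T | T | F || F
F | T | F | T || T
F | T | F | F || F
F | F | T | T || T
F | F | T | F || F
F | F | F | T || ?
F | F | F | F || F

Row p=T, q=T, r=T, s=F: (s \oplus (p \leftrightarrow (r \to (q \lor ((r \lor q) \lor r))))) = T, \neg \neg (r \leftrightarrow r) = T, so the formula = T.
Row p=T, q=T, r=F, s=F: (s \oplus (p \leftrightarrow (r \to (q \lor ((r \lor q) \lor r))))) = T, \neg \neg (r \leftrightarrow r) = T, so the formula = T.
Row p=T, q=F, r=F, s=T: (s \oplus (p \leftrightarrow (r \to (q \lor ((r \lor q) \lor r))))) = F, \neg \neg (r \leftrightarrow r) = T, so the formula = F.
Row p=F, q=F, r=F, s=T: (s \oplus (p \leftrightarrow (r \to (q \lor ((r \lor q) \lor r))))) = T, \neg \neg (r \leftrightarrow r) = T, so the formula = T.

T, T, F, T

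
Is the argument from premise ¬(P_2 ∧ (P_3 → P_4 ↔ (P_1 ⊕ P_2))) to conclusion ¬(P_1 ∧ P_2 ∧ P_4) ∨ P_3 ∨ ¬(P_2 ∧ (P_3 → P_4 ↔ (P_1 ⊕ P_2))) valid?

yes

 P_1  |  P_2  |  P_3  |  P_4  |   φ   |   ψ  
----- | ----- | ----- | ----- | ----- | -----
 True |  True |  True |  True |  True |  True
 True |  True |  True | False | False |  True
 True |  True | False |  True |  True |  True
 True |  True | False | False |  True |  True
 True | False |  True |  True |  True |  True
 True | False |  True | False |  True |  True
 True | False | False |  True |  True |  True
 True | False | False | False |  True |  True
False |  True |  True |  True | False |  True
False |  True |  True | False |  True |  True
False |  True | False |  True | False |  True
False |  True | False | False | False |  True
False | False |  True |  True |  True |  True
False | False |  True | False |  True |  True
False | False | False |  True |  True |  True
False | False | False | False |  True |  True
In every row where φ is true, ψ is also true, so φ ⊨ ψ.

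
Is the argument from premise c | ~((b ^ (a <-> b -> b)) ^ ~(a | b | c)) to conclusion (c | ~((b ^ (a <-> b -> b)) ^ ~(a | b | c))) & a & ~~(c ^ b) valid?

a | b | c || φ | ψ
T | T | T || T | F
T | T | F || T | T
T | F | T || T | T
T | F | F || F | F
F | T | T || T | F
F | T | F || F | F
F | F | T || T | F
F | F | F || F | F
At a=T, b=T, c=T we have φ true but ψ false, so φ does not entail ψ.

no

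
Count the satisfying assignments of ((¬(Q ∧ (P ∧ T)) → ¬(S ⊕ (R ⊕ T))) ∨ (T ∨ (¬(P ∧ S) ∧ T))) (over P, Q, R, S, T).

P | Q | R | S | T || φ
T | T | T | T | T || T
T | T | T | T | F || T
T | T | T | F | T || T
T | T | T | F | F || F
T | T | F | T | T || T
T | T | F | T | F || F
T | T | F | F | T || T
T | T | F | F | F || T
T | F | T | T | T || T
T | F | T | T | F || T
T | F | T | F | T || T
T | F | T | F | F || F
T | F | F | T | T || T
T | F | F | T | F || F
T | F | F | F | T || T
T | F | F | F | F || T
F | T | T | T | T || T
F | T | T | T | F || T
F | T | T | F | T || T
F | T | T | F | F || F
F | T | F | T | T || T
F | T | F | T | F || F
F | T | F | F | T || T
F | T | F | F | F || T
F | F | T | T | T || T
F | F | T | T | F || T
F | F | T | F | T || T
F | F | T | F | F || F
F | F | F | T | T || T
F | F | F | T | F || F
F | F | F | F | T || T
F | F | F | F | F || T
The formula is true on 24 of the 32 rows.

24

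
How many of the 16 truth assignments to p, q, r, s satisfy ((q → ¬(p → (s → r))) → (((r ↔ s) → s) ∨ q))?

p  q  r  s  |  (s → r)  (p → (s → r))  ¬(p → (s → r))  (q → ¬(p → (s → r)))  (r ↔ s)  ((r ↔ s) → s)  (((r ↔ s) → s) ∨ q)  φ
T  T  T  T  |     T           T              F                  F               T           T                 T           T
T  T  T  F  |     T           T              F                  F               F           T                 T           T
T  T  F  T  |     F           F              T                  T               F           T                 T           T
T  T  F  F  |     T           T              F                  F               T           F                 T           T
T  F  T  T  |     T           T              F                  T               T           T                 T           T
T  F  T  F  |     T           T              F                  T               F           T                 T           T
T  F  F  T  |     F           F              T                  T               F           T                 T           T
T  F  F  F  |     T           T              F                  T               T           F                 F           F
F  T  T  T  |     T           T              F                  F               T           T                 T           T
F  T  T  F  |     T           T              F                  F               F           T                 T           T
F  T  F  T  |     F           T              F                  F               F           T                 T           T
F  T  F  F  |     T           T              F                  F               T           F                 T           T
F  F  T  T  |     T           T              F                  T               T           T                 T           T
F  F  T  F  |     T           T              F                  T               F           T                 T           T
F  F  F  T  |     F           T              F                  T               F           T                 T           T
F  F  F  F  |     T           T              F                  T               T           F                 F           F
The formula is true on 14 of the 16 rows.

14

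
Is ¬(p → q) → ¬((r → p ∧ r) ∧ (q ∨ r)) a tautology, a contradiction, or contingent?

p  q  r  |  (p → q)  ¬(p → q)  (p ∧ r)  (r → (p ∧ r))  (q ∨ r)  ((r → (p ∧ r)) ∧ (q ∨ r))  ¬((r → (p ∧ r)) ∧ (q ∨ r))  φ
T  T  T  |     T        F         T           T           T                 T                          F               T
T  T  F  |     T        F         F           T           T                 T                          F               T
T  F  T  |     F        T         T           T           T                 T                          F               F
T  F  F  |     F        T         F           T           F                 F                          T               T
F  T  T  |     T        F         F           F           T                 F                          T               T
F  T  F  |     T        F         F           T           T                 T                          F               T
F  F  T  |     T        F         F           F           T                 F                          T               T
F  F  F  |     T        F         F           T           F                 F                          T               T
7 of 8 rows are T, so the formula is contingent.

contingent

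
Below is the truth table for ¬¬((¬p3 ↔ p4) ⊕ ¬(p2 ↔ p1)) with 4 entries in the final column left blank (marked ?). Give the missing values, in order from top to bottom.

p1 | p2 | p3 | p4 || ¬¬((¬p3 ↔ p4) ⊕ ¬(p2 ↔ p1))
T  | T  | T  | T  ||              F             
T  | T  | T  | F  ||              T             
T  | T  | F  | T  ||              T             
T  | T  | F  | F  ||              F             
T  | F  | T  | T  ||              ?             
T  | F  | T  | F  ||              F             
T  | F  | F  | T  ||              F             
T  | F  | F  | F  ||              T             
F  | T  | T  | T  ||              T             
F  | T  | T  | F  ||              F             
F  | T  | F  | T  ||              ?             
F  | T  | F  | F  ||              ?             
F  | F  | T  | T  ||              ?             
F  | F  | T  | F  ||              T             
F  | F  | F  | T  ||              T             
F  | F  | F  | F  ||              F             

T, F, T, F

Row p1=T, p2=F, p3=T, p4=T: ((¬p3 ↔ p4) ⊕ ¬(p2 ↔ p1)) = T, ¬((¬p3 ↔ p4) ⊕ ¬(p2 ↔ p1)) = F, so ¬¬((¬p3 ↔ p4) ⊕ ¬(p2 ↔ p1)) = T.
Row p1=F, p2=T, p3=F, p4=T: ((¬p3 ↔ p4) ⊕ ¬(p2 ↔ p1)) = F, ¬((¬p3 ↔ p4) ⊕ ¬(p2 ↔ p1)) = T, so ¬¬((¬p3 ↔ p4) ⊕ ¬(p2 ↔ p1)) = F.
Row p1=F, p2=T, p3=F, p4=F: ((¬p3 ↔ p4) ⊕ ¬(p2 ↔ p1)) = T, ¬((¬p3 ↔ p4) ⊕ ¬(p2 ↔ p1)) = F, so ¬¬((¬p3 ↔ p4) ⊕ ¬(p2 ↔ p1)) = T.
Row p1=F, p2=F, p3=T, p4=T: ((¬p3 ↔ p4) ⊕ ¬(p2 ↔ p1)) = F, ¬((¬p3 ↔ p4) ⊕ ¬(p2 ↔ p1)) = T, so ¬¬((¬p3 ↔ p4) ⊕ ¬(p2 ↔ p1)) = F.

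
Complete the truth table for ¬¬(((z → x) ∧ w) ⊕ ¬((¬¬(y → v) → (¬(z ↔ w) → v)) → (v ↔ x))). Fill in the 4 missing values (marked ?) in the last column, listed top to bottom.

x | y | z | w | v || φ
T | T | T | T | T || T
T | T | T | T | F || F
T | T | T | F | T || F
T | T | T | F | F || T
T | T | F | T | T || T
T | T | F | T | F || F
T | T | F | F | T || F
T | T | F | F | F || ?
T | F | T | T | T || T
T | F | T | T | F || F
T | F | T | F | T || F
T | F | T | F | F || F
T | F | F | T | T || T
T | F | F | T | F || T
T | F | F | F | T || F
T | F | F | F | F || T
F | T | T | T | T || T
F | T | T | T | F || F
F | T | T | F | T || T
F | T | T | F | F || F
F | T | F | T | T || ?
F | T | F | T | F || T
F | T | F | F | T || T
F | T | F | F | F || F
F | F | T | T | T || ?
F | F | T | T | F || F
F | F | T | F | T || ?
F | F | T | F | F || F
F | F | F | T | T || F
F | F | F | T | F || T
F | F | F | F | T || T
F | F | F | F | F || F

Row x=T, y=T, z=F, w=F, v=F: (((z → x) ∧ w) ⊕ ¬((¬¬(y → v) → (¬(z ↔ w) → v)) → (v ↔ x))) = T, ¬(((z → x) ∧ w) ⊕ ¬((¬¬(y → v) → (¬(z ↔ w) → v)) → (v ↔ x))) = F, so the formula = T.
Row x=F, y=T, z=F, w=T, v=T: (((z → x) ∧ w) ⊕ ¬((¬¬(y → v) → (¬(z ↔ w) → v)) → (v ↔ x))) = F, ¬(((z → x) ∧ w) ⊕ ¬((¬¬(y → v) → (¬(z ↔ w) → v)) → (v ↔ x))) = T, so the formula = F.
Row x=F, y=F, z=T, w=T, v=T: (((z → x) ∧ w) ⊕ ¬((¬¬(y → v) → (¬(z ↔ w) → v)) → (v ↔ x))) = T, ¬(((z → x) ∧ w) ⊕ ¬((¬¬(y → v) → (¬(z ↔ w) → v)) → (v ↔ x))) = F, so the formula = T.
Row x=F, y=F, z=T, w=F, v=T: (((z → x) ∧ w) ⊕ ¬((¬¬(y → v) → (¬(z ↔ w) → v)) → (v ↔ x))) = T, ¬(((z → x) ∧ w) ⊕ ¬((¬¬(y → v) → (¬(z ↔ w) → v)) → (v ↔ x))) = F, so the formula = T.

T, F, T, T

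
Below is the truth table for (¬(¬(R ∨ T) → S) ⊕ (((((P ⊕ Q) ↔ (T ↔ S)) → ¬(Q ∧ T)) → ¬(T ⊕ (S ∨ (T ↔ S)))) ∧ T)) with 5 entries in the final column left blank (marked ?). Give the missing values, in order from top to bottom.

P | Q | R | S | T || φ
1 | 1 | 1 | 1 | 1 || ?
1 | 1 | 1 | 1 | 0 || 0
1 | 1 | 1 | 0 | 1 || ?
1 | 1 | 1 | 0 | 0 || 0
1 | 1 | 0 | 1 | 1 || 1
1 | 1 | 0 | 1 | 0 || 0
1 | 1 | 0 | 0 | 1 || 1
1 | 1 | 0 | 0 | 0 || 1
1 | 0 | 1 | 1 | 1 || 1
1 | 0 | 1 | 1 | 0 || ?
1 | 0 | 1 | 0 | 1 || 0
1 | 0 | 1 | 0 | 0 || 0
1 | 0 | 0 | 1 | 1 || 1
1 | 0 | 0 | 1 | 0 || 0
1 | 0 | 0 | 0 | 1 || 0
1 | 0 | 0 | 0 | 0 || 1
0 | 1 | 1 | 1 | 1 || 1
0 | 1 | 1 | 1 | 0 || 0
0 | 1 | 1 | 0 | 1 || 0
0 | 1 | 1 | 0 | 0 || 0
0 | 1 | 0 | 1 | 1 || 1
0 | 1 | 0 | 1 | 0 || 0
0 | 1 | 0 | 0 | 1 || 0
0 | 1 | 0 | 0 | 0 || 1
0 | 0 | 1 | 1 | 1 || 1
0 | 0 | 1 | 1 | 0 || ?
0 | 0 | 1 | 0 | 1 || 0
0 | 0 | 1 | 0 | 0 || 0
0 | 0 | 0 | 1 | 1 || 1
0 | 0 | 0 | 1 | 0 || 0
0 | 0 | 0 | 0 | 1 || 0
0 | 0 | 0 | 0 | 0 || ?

1, 1, 0, 0, 1

Row P=1, Q=1, R=1, S=1, T=1: ¬(¬(R ∨ T) → S) = 0, (((((P ⊕ Q) ↔ (T ↔ S)) → ¬(Q ∧ T)) → ¬(T ⊕ (S ∨ (T ↔ S)))) ∧ T) = 1, so the formula = 1.
Row P=1, Q=1, R=1, S=0, T=1: ¬(¬(R ∨ T) → S) = 0, (((((P ⊕ Q) ↔ (T ↔ S)) → ¬(Q ∧ T)) → ¬(T ⊕ (S ∨ (T ↔ S)))) ∧ T) = 1, so the formula = 1.
Row P=1, Q=0, R=1, S=1, T=0: ¬(¬(R ∨ T) → S) = 0, (((((P ⊕ Q) ↔ (T ↔ S)) → ¬(Q ∧ T)) → ¬(T ⊕ (S ∨ (T ↔ S)))) ∧ T) = 0, so the formula = 0.
Row P=0, Q=0, R=1, S=1, T=0: ¬(¬(R ∨ T) → S) = 0, (((((P ⊕ Q) ↔ (T ↔ S)) → ¬(Q ∧ T)) → ¬(T ⊕ (S ∨ (T ↔ S)))) ∧ T) = 0, so the formula = 0.
Row P=0, Q=0, R=0, S=0, T=0: ¬(¬(R ∨ T) → S) = 1, (((((P ⊕ Q) ↔ (T ↔ S)) → ¬(Q ∧ T)) → ¬(T ⊕ (S ∨ (T ↔ S)))) ∧ T) = 0, so the formula = 1.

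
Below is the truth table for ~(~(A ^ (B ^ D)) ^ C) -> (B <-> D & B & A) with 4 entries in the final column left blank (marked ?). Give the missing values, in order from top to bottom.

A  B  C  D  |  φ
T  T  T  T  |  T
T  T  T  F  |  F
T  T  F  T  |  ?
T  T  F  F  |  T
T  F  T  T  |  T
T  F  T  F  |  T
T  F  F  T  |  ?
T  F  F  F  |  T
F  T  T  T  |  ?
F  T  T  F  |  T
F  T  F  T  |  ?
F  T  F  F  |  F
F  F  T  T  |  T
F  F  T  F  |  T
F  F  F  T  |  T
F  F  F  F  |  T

T, T, F, T

Row A=T, B=T, C=F, D=T: ~(~(A ^ (B ^ D)) ^ C) = T, (B <-> D & B & A) = T, so the formula = T.
Row A=T, B=F, C=F, D=T: ~(~(A ^ (B ^ D)) ^ C) = F, (B <-> D & B & A) = T, so the formula = T.
Row A=F, B=T, C=T, D=T: ~(~(A ^ (B ^ D)) ^ C) = T, (B <-> D & B & A) = F, so the formula = F.
Row A=F, B=T, C=F, D=T: ~(~(A ^ (B ^ D)) ^ C) = F, (B <-> D & B & A) = F, so the formula = T.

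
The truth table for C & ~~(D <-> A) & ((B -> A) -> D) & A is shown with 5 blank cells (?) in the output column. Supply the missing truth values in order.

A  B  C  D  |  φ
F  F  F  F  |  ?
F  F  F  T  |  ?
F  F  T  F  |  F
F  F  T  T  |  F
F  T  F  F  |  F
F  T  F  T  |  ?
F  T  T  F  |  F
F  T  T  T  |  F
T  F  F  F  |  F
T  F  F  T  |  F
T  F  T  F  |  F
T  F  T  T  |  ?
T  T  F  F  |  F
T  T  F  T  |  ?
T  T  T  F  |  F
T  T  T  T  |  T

Row A=F, B=F, C=F, D=F: ~~(D <-> A) = T, ((B -> A) -> D) = F, so the formula = F.
Row A=F, B=F, C=F, D=T: ~~(D <-> A) = F, ((B -> A) -> D) = T, so the formula = F.
Row A=F, B=T, C=F, D=T: ~~(D <-> A) = F, ((B -> A) -> D) = T, so the formula = F.
Row A=T, B=F, C=T, D=T: ~~(D <-> A) = T, ((B -> A) -> D) = T, so the formula = T.
Row A=T, B=T, C=F, D=T: ~~(D <-> A) = T, ((B -> A) -> D) = T, so the formula = F.

F, F, F, T, F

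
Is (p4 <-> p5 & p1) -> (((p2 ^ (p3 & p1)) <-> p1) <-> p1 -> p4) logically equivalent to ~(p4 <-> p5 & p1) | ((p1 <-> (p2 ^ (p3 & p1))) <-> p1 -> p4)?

p1 | p2 | p3 | p4 | p5 | φ | ψ
-- | -- | -- | -- | -- | - | -
0  | 0  | 0  | 0  | 0  | 1 | 1
0  | 0  | 0  | 0  | 1  | 1 | 1
0  | 0  | 0  | 1  | 0  | 1 | 1
0  | 0  | 0  | 1  | 1  | 1 | 1
0  | 0  | 1  | 0  | 0  | 1 | 1
0  | 0  | 1  | 0  | 1  | 1 | 1
0  | 0  | 1  | 1  | 0  | 1 | 1
0  | 0  | 1  | 1  | 1  | 1 | 1
0  | 1  | 0  | 0  | 0  | 0 | 0
0  | 1  | 0  | 0  | 1  | 0 | 0
0  | 1  | 0  | 1  | 0  | 1 | 1
0  | 1  | 0  | 1  | 1  | 1 | 1
0  | 1  | 1  | 0  | 0  | 0 | 0
0  | 1  | 1  | 0  | 1  | 0 | 0
0  | 1  | 1  | 1  | 0  | 1 | 1
0  | 1  | 1  | 1  | 1  | 1 | 1
1  | 0  | 0  | 0  | 0  | 1 | 1
1  | 0  | 0  | 0  | 1  | 1 | 1
1  | 0  | 0  | 1  | 0  | 1 | 1
1  | 0  | 0  | 1  | 1  | 0 | 0
1  | 0  | 1  | 0  | 0  | 0 | 0
1  | 0  | 1  | 0  | 1  | 1 | 1
1  | 0  | 1  | 1  | 0  | 1 | 1
1  | 0  | 1  | 1  | 1  | 1 | 1
1  | 1  | 0  | 0  | 0  | 0 | 0
1  | 1  | 0  | 0  | 1  | 1 | 1
1  | 1  | 0  | 1  | 0  | 1 | 1
1  | 1  | 0  | 1  | 1  | 1 | 1
1  | 1  | 1  | 0  | 0  | 1 | 1
1  | 1  | 1  | 0  | 1  | 1 | 1
1  | 1  | 1  | 1  | 0  | 1 | 1
1  | 1  | 1  | 1  | 1  | 0 | 0
The columns for φ and ψ agree on every row, so they are logically equivalent.

equivalent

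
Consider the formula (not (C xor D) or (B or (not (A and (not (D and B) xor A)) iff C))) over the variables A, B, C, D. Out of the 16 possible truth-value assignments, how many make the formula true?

14

A | B | C | D | φ
- | - | - | - | -
1 | 1 | 1 | 1 | 1
1 | 1 | 1 | 0 | 1
1 | 1 | 0 | 1 | 1
1 | 1 | 0 | 0 | 1
1 | 0 | 1 | 1 | 1
1 | 0 | 1 | 0 | 1
1 | 0 | 0 | 1 | 0
1 | 0 | 0 | 0 | 1
0 | 1 | 1 | 1 | 1
0 | 1 | 1 | 0 | 1
0 | 1 | 0 | 1 | 1
0 | 1 | 0 | 0 | 1
0 | 0 | 1 | 1 | 1
0 | 0 | 1 | 0 | 1
0 | 0 | 0 | 1 | 0
0 | 0 | 0 | 0 | 1
The formula is true on 14 of the 16 rows.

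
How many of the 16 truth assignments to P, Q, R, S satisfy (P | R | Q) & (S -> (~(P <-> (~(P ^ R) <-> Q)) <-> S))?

P  Q  R  S     (P | R | Q)  (P ^ R)  ~(P ^ R)  (~(P ^ R) <-> Q)  (P <-> (~(P ^ R) <-> Q))  ~(P <-> (~(P ^ R) <-> Q))  φ
1  1  1  1          1          0        1             1                     1                          0              0
1  1  1  0          1          0        1             1                     1                          0              1
1  1  0  1          1          1        0             0                     0                          1              1
1  1  0  0          1          1        0             0                     0                          1              1
1  0  1  1          1          0        1             0                     0                          1              1
1  0  1  0          1          0        1             0                     0                          1              1
1  0  0  1          1          1        0             1                     1                          0              0
1  0  0  0          1          1        0             1                     1                          0              1
0  1  1  1          1          1        0             0                     1                          0              0
0  1  1  0          1          1        0             0                     1                          0              1
0  1  0  1          1          0        1             1                     0                          1              1
0  1  0  0          1          0        1             1                     0                          1              1
0  0  1  1          1          1        0             1                     0                          1              1
0  0  1  0          1          1        0             1                     0                          1              1
0  0  0  1          0          0        1             0                     1                          0              0
0  0  0  0          0          0        1             0                     1                          0              0
The formula is true on 11 of the 16 rows.

11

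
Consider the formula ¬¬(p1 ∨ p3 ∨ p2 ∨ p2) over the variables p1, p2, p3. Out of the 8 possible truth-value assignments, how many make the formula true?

7

p1 | p2 | p3 || ¬¬(p1 ∨ p3 ∨ p2 ∨ p2)
F  | F  | F  ||           F          
F  | F  | T  ||           T          
F  | T  | F  ||           T          
F  | T  | T  ||           T          
T  | F  | F  ||           T          
T  | F  | T  ||           T          
T  | T  | F  ||           T          
T  | T  | T  ||           T          
The formula is true on 7 of the 8 rows.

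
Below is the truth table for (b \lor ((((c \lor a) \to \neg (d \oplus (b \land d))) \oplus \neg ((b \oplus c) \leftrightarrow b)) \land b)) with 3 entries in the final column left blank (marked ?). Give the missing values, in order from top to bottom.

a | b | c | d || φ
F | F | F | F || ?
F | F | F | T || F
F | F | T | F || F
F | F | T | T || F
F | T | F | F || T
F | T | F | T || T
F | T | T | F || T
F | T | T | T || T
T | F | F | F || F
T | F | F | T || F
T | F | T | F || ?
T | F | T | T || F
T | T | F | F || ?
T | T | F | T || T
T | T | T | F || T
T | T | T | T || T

Row a=F, b=F, c=F, d=F: ((((c \lor a) \to \neg (d \oplus (b \land d))) \oplus \neg ((b \oplus c) \leftrightarrow b)) \land b) = F, so the formula = F.
Row a=T, b=F, c=T, d=F: ((((c \lor a) \to \neg (d \oplus (b \land d))) \oplus \neg ((b \oplus c) \leftrightarrow b)) \land b) = F, so the formula = F.
Row a=T, b=T, c=F, d=F: ((((c \lor a) \to \neg (d \oplus (b \land d))) \oplus \neg ((b \oplus c) \leftrightarrow b)) \land b) = T, so the formula = T.

F, F, T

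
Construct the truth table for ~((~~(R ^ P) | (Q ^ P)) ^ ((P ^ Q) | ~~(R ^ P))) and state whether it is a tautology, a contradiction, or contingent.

P  Q  R     (R ^ P)  ~(R ^ P)  ~~(R ^ P)  (Q ^ P)  (~~(R ^ P) | (Q ^ P))  (P ^ Q)  ((P ^ Q) | ~~(R ^ P))  φ
F  F  F        F        T          F         F               F               F               F            T
F  F  T        T        F          T         F               T               F               T            T
F  T  F        F        T          F         T               T               T               T            T
F  T  T        T        F          T         T               T               T               T            T
T  F  F        T        F          T         T               T               T               T            T
T  F  T        F        T          F         T               T               T               T            T
T  T  F        T        F          T         F               T               F               T            T
T  T  T        F        T          F         F               F               F               F            T
Every row is T, so the formula is a tautology.

tautology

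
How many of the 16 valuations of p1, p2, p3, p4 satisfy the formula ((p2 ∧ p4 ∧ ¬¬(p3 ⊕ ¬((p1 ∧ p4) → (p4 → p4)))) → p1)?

p1 | p2 | p3 | p4 || φ
T  | T  | T  | T  || T
T  | T  | T  | F  || T
T  | T  | F  | T  || T
T  | T  | F  | F  || T
T  | F  | T  | T  || T
T  | F  | T  | F  || T
T  | F  | F  | T  || T
T  | F  | F  | F  || T
F  | T  | T  | T  || F
F  | T  | T  | F  || T
F  | T  | F  | T  || T
F  | T  | F  | F  || T
F  | F  | T  | T  || T
F  | F  | T  | F  || T
F  | F  | F  | T  || T
F  | F  | F  | F  || T
The formula is true on 15 of the 16 rows.

15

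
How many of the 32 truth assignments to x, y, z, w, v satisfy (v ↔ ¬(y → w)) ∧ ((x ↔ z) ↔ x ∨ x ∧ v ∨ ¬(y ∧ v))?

8

x | y | z | w | v || φ
F | F | F | F | F || T
F | F | F | F | T || F
F | F | F | T | F || T
F | F | F | T | T || F
F | F | T | F | F || F
F | F | T | F | T || F
F | F | T | T | F || F
F | F | T | T | T || F
F | T | F | F | F || F
F | T | F | F | T || F
F | T | F | T | F || T
F | T | F | T | T || F
F | T | T | F | F || F
F | T | T | F | T || T
F | T | T | T | F || F
F | T | T | T | T || F
T | F | F | F | F || F
T | F | F | F | T || F
T | F | F | T | F || F
T | F | F | T | T || F
T | F | T | F | F || T
T | F | T | F | T || F
T | F | T | T | F || T
T | F | T | T | T || F
T | T | F | F | F || F
T | T | F | F | T || F
T | T | F | T | F || F
T | T | F | T | T || F
T | T | T | F | F || F
T | T | T | F | T || T
T | T | T | T | F || T
T | T | T | T | T || F
The formula is true on 8 of the 32 rows.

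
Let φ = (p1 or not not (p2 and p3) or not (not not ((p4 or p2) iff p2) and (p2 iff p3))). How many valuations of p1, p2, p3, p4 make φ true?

15

p1 | p2 | p3 | p4 | φ
-- | -- | -- | -- | -
T  | T  | T  | T  | T
T  | T  | T  | F  | T
T  | T  | F  | T  | T
T  | T  | F  | F  | T
T  | F  | T  | T  | T
T  | F  | T  | F  | T
T  | F  | F  | T  | T
T  | F  | F  | F  | T
F  | T  | T  | T  | T
F  | T  | T  | F  | T
F  | T  | F  | T  | T
F  | T  | F  | F  | T
F  | F  | T  | T  | T
F  | F  | T  | F  | T
F  | F  | F  | T  | T
F  | F  | F  | F  | F
The formula is true on 15 of the 16 rows.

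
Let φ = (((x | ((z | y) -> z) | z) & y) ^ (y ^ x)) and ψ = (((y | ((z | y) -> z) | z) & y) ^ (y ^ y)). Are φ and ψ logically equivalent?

not equivalent

  x   |   y   |   z   ||   φ   |   ψ  
 True |  True |  True ||  True |  True
 True |  True | False ||  True |  True
 True | False |  True ||  True | False
 True | False | False ||  True | False
False |  True |  True || False |  True
False |  True | False ||  True |  True
False | False |  True || False | False
False | False | False || False | False
The columns differ at x=True, y=False, z=True (φ=True, ψ=False), so they are not equivalent.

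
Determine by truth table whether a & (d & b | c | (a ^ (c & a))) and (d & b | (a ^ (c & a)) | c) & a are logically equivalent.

equivalent

a  b  c  d  |  φ  ψ
0  0  0  0  |  0  0
0  0  0  1  |  0  0
0  0  1  0  |  0  0
0  0  1  1  |  0  0
0  1  0  0  |  0  0
0  1  0  1  |  0  0
0  1  1  0  |  0  0
0  1  1  1  |  0  0
1  0  0  0  |  1  1
1  0  0  1  |  1  1
1  0  1  0  |  1  1
1  0  1  1  |  1  1
1  1  0  0  |  1  1
1  1  0  1  |  1  1
1  1  1  0  |  1  1
1  1  1  1  |  1  1
The columns for φ and ψ agree on every row, so they are logically equivalent.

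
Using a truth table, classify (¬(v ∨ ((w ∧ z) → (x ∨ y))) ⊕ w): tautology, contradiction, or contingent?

x  y  z  w  v  |  φ
1  1  1  1  1  |  1
1  1  1  1  0  |  1
1  1  1  0  1  |  0
1  1  1  0  0  |  0
1  1  0  1  1  |  1
1  1  0  1  0  |  1
1  1  0  0  1  |  0
1  1  0  0  0  |  0
1  0  1  1  1  |  1
1  0  1  1  0  |  1
1  0  1  0  1  |  0
1  0  1  0  0  |  0
1  0  0  1  1  |  1
1  0  0  1  0  |  1
1  0  0  0  1  |  0
1  0  0  0  0  |  0
0  1  1  1  1  |  1
0  1  1  1  0  |  1
0  1  1  0  1  |  0
0  1  1  0  0  |  0
0  1  0  1  1  |  1
0  1  0  1  0  |  1
0  1  0  0  1  |  0
0  1  0  0  0  |  0
0  0  1  1  1  |  1
0  0  1  1  0  |  0
0  0  1  0  1  |  0
0  0  1  0  0  |  0
0  0  0  1  1  |  1
0  0  0  1  0  |  1
0  0  0  0  1  |  0
0  0  0  0  0  |  0
15 of 32 rows are 1, so the formula is contingent.

contingent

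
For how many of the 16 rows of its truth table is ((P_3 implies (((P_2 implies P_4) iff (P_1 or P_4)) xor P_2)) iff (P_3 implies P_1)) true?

P_1  P_2  P_3  P_4  |  (P_2 implies P_4)  (P_1 or P_4)  (P_3 implies P_1)  φ
 F    F    F    F   |          T               F                T          T
 F    F    F    T   |          T               T                T          T
 F    F    T    F   |          T               F                F          T
 F    F    T    T   |          T               T                F          F
 F    T    F    F   |          F               F                T          T
 F    T    F    T   |          T               T                T          T
 F    T    T    F   |          F               F                F          T
 F    T    T    T   |          T               T                F          T
 T    F    F    F   |          T               T                T          T
 T    F    F    T   |          T               T                T          T
 T    F    T    F   |          T               T                T          T
 T    F    T    T   |          T               T                T          T
 T    T    F    F   |          F               T                T          T
 T    T    F    T   |          T               T                T          T
 T    T    T    F   |          F               T                T          T
 T    T    T    T   |          T               T                T          F
The formula is true on 14 of the 16 rows.

14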